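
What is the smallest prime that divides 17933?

79

17933 is odd.
Digit sum 23, not divisible by 3.
Ends in 3: not divisible by 5.
7: 17933 = 7·2561 + 6
11: 17933 = 11·1630 + 3
13: 17933 = 13·1379 + 6
17: 17933 = 17·1054 + 15
19: 17933 = 19·943 + 16
23: 17933 = 23·779 + 16
29: 17933 = 29·618 + 11
31: 17933 = 31·578 + 15
37: 17933 = 37·484 + 25
41: 17933 = 41·437 + 16
43: 17933 = 43·417 + 2
47: 17933 = 47·381 + 26
53: 17933 = 53·338 + 19
59: 17933 = 59·303 + 56
61: 17933 = 61·293 + 60
67: 17933 = 67·267 + 44
71: 17933 = 71·252 + 41
73: 17933 = 73·245 + 48
79: 17933 = 79·227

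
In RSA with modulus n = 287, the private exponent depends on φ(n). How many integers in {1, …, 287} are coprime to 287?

Factor: 287 = 7 · 41.
φ(287) = (7−1) · (41−1) = 6 · 40 = 240.

240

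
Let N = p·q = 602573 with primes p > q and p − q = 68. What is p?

Since p = q + 68, we have 602573 = q(q + 68), so q² + 68q − 602573 = 0.
Discriminant: 68² + 4·602573 = 4624 + 2410292 = 2414916; √2414916 = 1554.
q = (−68 + 1554)/2 = 743, and p = q + 68 = 811.
Check: 743 · 811 = 602573.

811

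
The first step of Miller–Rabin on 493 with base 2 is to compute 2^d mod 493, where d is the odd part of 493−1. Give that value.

493 − 1 = 492 = 2^2 · 123, so d = 123.
2^1 ≡ 2 (mod 493)
2^2 ≡ 2^2 = 4 ≡ 4 (mod 493)
2^4 ≡ 4^2 = 16 ≡ 16 (mod 493)
2^8 ≡ 16^2 = 256 ≡ 256 (mod 493)
2^16 ≡ 256^2 = 65536 ≡ 460 (mod 493)
2^32 ≡ 460^2 = 211600 ≡ 103 (mod 493)
2^64 ≡ 103^2 = 10609 ≡ 256 (mod 493)
123 = 64 + 32 + 16 + 8 + 2 + 1 in binary powers of 2.
So 2^123 ≡ 256 · 103 · 460 · 256 · 4 · 2 ≡ 76 (mod 493).
Squaring chain: 76 → 353; never reaches −1, so base 2 is a Miller–Rabin witness that 493 is composite.

76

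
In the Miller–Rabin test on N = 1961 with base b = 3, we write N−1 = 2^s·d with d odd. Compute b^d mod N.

1961 − 1 = 1960 = 2^3 · 245, so d = 245.
3^1 ≡ 3 (mod 1961)
3^2 ≡ 3^2 = 9 ≡ 9 (mod 1961)
3^4 ≡ 9^2 = 81 ≡ 81 (mod 1961)
3^8 ≡ 81^2 = 6561 ≡ 678 (mod 1961)
3^16 ≡ 678^2 = 459684 ≡ 810 (mod 1961)
3^32 ≡ 810^2 = 656100 ≡ 1126 (mod 1961)
3^64 ≡ 1126^2 = 1267876 ≡ 1070 (mod 1961)
3^128 ≡ 1070^2 = 1144900 ≡ 1637 (mod 1961)
245 = 128 + 64 + 32 + 16 + 4 + 1 in binary powers of 2.
So 3^245 ≡ 1637 · 1070 · 1126 · 810 · 81 · 3 ≡ 509 (mod 1961).
Squaring chain: 509 → 229 → 1455; never reaches −1, so base 3 is a Miller–Rabin witness that 1961 is composite.

509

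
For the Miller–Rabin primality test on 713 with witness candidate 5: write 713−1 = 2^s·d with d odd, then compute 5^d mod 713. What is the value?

713 − 1 = 712 = 2^3 · 89, so d = 89.
5^1 ≡ 5 (mod 713)
5^2 ≡ 5^2 = 25 ≡ 25 (mod 713)
5^4 ≡ 25^2 = 625 ≡ 625 (mod 713)
5^8 ≡ 625^2 = 390625 ≡ 614 (mod 713)
5^16 ≡ 614^2 = 376996 ≡ 532 (mod 713)
5^32 ≡ 532^2 = 283024 ≡ 676 (mod 713)
5^64 ≡ 676^2 = 456976 ≡ 656 (mod 713)
89 = 64 + 16 + 8 + 1 in binary powers of 2.
So 5^89 ≡ 656 · 532 · 614 · 5 ≡ 304 (mod 713).
Squaring chain: 304 → 439 → 211; never reaches −1, so base 5 is a Miller–Rabin witness that 713 is composite.

304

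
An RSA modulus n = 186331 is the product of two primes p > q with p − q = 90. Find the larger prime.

Since p = q + 90, we have 186331 = q(q + 90), so q² + 90q − 186331 = 0.
Discriminant: 90² + 4·186331 = 8100 + 745324 = 753424; √753424 = 868.
q = (−90 + 868)/2 = 389, and p = q + 90 = 479.
Check: 389 · 479 = 186331.

479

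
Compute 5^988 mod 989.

5^1 ≡ 5 (mod 989)
5^2 ≡ 5^2 = 25 ≡ 25 (mod 989)
5^4 ≡ 25^2 = 625 ≡ 625 (mod 989)
5^8 ≡ 625^2 = 390625 ≡ 959 (mod 989)
5^16 ≡ 959^2 = 919681 ≡ 900 (mod 989)
5^32 ≡ 900^2 = 810000 ≡ 9 (mod 989)
5^64 ≡ 9^2 = 81 ≡ 81 (mod 989)
5^128 ≡ 81^2 = 6561 ≡ 627 (mod 989)
5^256 ≡ 627^2 = 393129 ≡ 496 (mod 989)
5^512 ≡ 496^2 = 246016 ≡ 744 (mod 989)
988 = 512 + 256 + 128 + 64 + 16 + 8 + 4 in binary powers of 2.
So 5^988 ≡ 744 · 496 · 627 · 81 · 900 · 959 · 625 ≡ 81 (mod 989).
Since 81 ≠ 1, base 5 is a Fermat witness: 989 is composite.

81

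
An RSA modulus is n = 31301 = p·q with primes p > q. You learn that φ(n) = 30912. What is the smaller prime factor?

113

φ(n) = (p−1)(q−1) = n − (p+q) + 1, so p + q = 31301 − 30912 + 1 = 390.
p and q are the roots of t² − 390t + 31301 = 0.
Discriminant: 390² − 4·31301 = 152100 − 125204 = 26896; √26896 = 164.
q = (390 − 164)/2 = 113, p = (390 + 164)/2 = 277.
Check: 113 · 277 = 31301.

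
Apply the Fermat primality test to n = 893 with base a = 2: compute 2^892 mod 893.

2^1 ≡ 2 (mod 893)
2^2 ≡ 2^2 = 4 ≡ 4 (mod 893)
2^4 ≡ 4^2 = 16 ≡ 16 (mod 893)
2^8 ≡ 16^2 = 256 ≡ 256 (mod 893)
2^16 ≡ 256^2 = 65536 ≡ 347 (mod 893)
2^32 ≡ 347^2 = 120409 ≡ 747 (mod 893)
2^64 ≡ 747^2 = 558009 ≡ 777 (mod 893)
2^128 ≡ 777^2 = 603729 ≡ 61 (mod 893)
2^256 ≡ 61^2 = 3721 ≡ 149 (mod 893)
2^512 ≡ 149^2 = 22201 ≡ 769 (mod 893)
892 = 512 + 256 + 64 + 32 + 16 + 8 + 4 in binary powers of 2.
So 2^892 ≡ 769 · 149 · 777 · 747 · 347 · 256 · 16 ≡ 777 (mod 893).
Since 777 ≠ 1, base 2 is a Fermat witness: 893 is composite.

777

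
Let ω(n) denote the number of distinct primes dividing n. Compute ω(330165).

5

330165 = 3^2 · 36685
36685 = 5 · 7337
7337 = 11 · 667
667 = 23 · 29
330165 = 3^2 · 5 · 11 · 23 · 29, which has 5 distinct prime factors.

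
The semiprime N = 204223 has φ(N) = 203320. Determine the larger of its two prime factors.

φ(n) = (p−1)(q−1) = n − (p+q) + 1, so p + q = 204223 − 203320 + 1 = 904.
p and q are the roots of t² − 904t + 204223 = 0.
Discriminant: 904² − 4·204223 = 817216 − 816892 = 324; √324 = 18.
q = (904 − 18)/2 = 443, p = (904 + 18)/2 = 461.
Check: 443 · 461 = 204223.

461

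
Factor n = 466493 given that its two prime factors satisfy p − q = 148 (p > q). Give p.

761

Since p = q + 148, we have 466493 = q(q + 148), so q² + 148q − 466493 = 0.
Discriminant: 148² + 4·466493 = 21904 + 1865972 = 1887876; √1887876 = 1374.
q = (−148 + 1374)/2 = 613, and p = q + 148 = 761.
Check: 613 · 761 = 466493.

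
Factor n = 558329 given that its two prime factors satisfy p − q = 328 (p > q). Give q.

Since p = q + 328, we have 558329 = q(q + 328), so q² + 328q − 558329 = 0.
Discriminant: 328² + 4·558329 = 107584 + 2233316 = 2340900; √2340900 = 1530.
q = (−328 + 1530)/2 = 601, and p = q + 328 = 929.
Check: 601 · 929 = 558329.

601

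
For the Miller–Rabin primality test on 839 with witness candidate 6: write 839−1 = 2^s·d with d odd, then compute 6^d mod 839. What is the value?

839 − 1 = 838 = 2^1 · 419, so d = 419.
6^1 ≡ 6 (mod 839)
6^2 ≡ 6^2 = 36 ≡ 36 (mod 839)
6^4 ≡ 36^2 = 1296 ≡ 457 (mod 839)
6^8 ≡ 457^2 = 208849 ≡ 777 (mod 839)
6^16 ≡ 777^2 = 603729 ≡ 488 (mod 839)
6^32 ≡ 488^2 = 238144 ≡ 707 (mod 839)
6^64 ≡ 707^2 = 499849 ≡ 644 (mod 839)
6^128 ≡ 644^2 = 414736 ≡ 270 (mod 839)
6^256 ≡ 270^2 = 72900 ≡ 746 (mod 839)
419 = 256 + 128 + 32 + 2 + 1 in binary powers of 2.
So 6^419 ≡ 746 · 270 · 707 · 36 · 6 ≡ 1 (mod 839).
Since 6^d ≡ 1 (mod 839), base 6 does not prove 839 composite.

1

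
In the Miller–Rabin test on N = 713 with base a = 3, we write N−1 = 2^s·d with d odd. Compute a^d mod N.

713 − 1 = 712 = 2^3 · 89, so d = 89.
3^1 ≡ 3 (mod 713)
3^2 ≡ 3^2 = 9 ≡ 9 (mod 713)
3^4 ≡ 9^2 = 81 ≡ 81 (mod 713)
3^8 ≡ 81^2 = 6561 ≡ 144 (mod 713)
3^16 ≡ 144^2 = 20736 ≡ 59 (mod 713)
3^32 ≡ 59^2 = 3481 ≡ 629 (mod 713)
3^64 ≡ 629^2 = 395641 ≡ 639 (mod 713)
89 = 64 + 16 + 8 + 1 in binary powers of 2.
So 3^89 ≡ 639 · 59 · 144 · 3 ≡ 486 (mod 713).
Squaring chain: 486 → 193 → 173; never reaches −1, so base 3 is a Miller–Rabin witness that 713 is composite.

486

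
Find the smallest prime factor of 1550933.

59

1550933 is odd.
Digit sum 26, not divisible by 3.
Ends in 3: not divisible by 5.
7: 1550933 = 7·221561 + 6
11: 1550933 = 11·140993 + 10
13: 1550933 = 13·119302 + 7
17: 1550933 = 17·91231 + 6
19: 1550933 = 19·81628 + 1
23: 1550933 = 23·67431 + 20
29: 1550933 = 29·53480 + 13
31: 1550933 = 31·50030 + 3
37: 1550933 = 37·41917 + 4
41: 1550933 = 41·37827 + 26
43: 1550933 = 43·36068 + 9
47: 1550933 = 47·32998 + 27
53: 1550933 = 53·29262 + 47
59: 1550933 = 59·26287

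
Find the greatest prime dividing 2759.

2759 = 31 · 89
89 is prime.
So 2759 = 31 · 89; the largest prime factor is 89.

89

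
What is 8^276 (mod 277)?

1

8^1 ≡ 8 (mod 277)
8^2 ≡ 8^2 = 64 ≡ 64 (mod 277)
8^4 ≡ 64^2 = 4096 ≡ 218 (mod 277)
8^8 ≡ 218^2 = 47524 ≡ 157 (mod 277)
8^16 ≡ 157^2 = 24649 ≡ 273 (mod 277)
8^32 ≡ 273^2 = 74529 ≡ 16 (mod 277)
8^64 ≡ 16^2 = 256 ≡ 256 (mod 277)
8^128 ≡ 256^2 = 65536 ≡ 164 (mod 277)
8^256 ≡ 164^2 = 26896 ≡ 27 (mod 277)
276 = 256 + 16 + 4 in binary powers of 2.
So 8^276 ≡ 27 · 273 · 218 ≡ 1 (mod 277).
Since the result is 1, base 8 gives no evidence that 277 is composite.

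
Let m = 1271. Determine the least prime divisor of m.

31

1271 is odd.
Digit sum 11, not divisible by 3.
Ends in 1: not divisible by 5.
7: 1271 = 7·181 + 4
11: 1271 = 11·115 + 6
13: 1271 = 13·97 + 10
17: 1271 = 17·74 + 13
19: 1271 = 19·66 + 17
23: 1271 = 23·55 + 6
29: 1271 = 29·43 + 24
31: 1271 = 31·41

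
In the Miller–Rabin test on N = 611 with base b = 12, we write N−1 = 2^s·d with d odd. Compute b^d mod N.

168

611 − 1 = 610 = 2^1 · 305, so d = 305.
12^1 ≡ 12 (mod 611)
12^2 ≡ 12^2 = 144 ≡ 144 (mod 611)
12^4 ≡ 144^2 = 20736 ≡ 573 (mod 611)
12^8 ≡ 573^2 = 328329 ≡ 222 (mod 611)
12^16 ≡ 222^2 = 49284 ≡ 404 (mod 611)
12^32 ≡ 404^2 = 163216 ≡ 79 (mod 611)
12^64 ≡ 79^2 = 6241 ≡ 131 (mod 611)
12^128 ≡ 131^2 = 17161 ≡ 53 (mod 611)
12^256 ≡ 53^2 = 2809 ≡ 365 (mod 611)
305 = 256 + 32 + 16 + 1 in binary powers of 2.
So 12^305 ≡ 365 · 79 · 404 · 12 ≡ 168 (mod 611).
Squaring chain: 168; never reaches −1, so base 12 is a Miller–Rabin witness that 611 is composite.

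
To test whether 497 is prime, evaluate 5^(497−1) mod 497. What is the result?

5^1 ≡ 5 (mod 497)
5^2 ≡ 5^2 = 25 ≡ 25 (mod 497)
5^4 ≡ 25^2 = 625 ≡ 128 (mod 497)
5^8 ≡ 128^2 = 16384 ≡ 480 (mod 497)
5^16 ≡ 480^2 = 230400 ≡ 289 (mod 497)
5^32 ≡ 289^2 = 83521 ≡ 25 (mod 497)
5^64 ≡ 25^2 = 625 ≡ 128 (mod 497)
5^128 ≡ 128^2 = 16384 ≡ 480 (mod 497)
5^256 ≡ 480^2 = 230400 ≡ 289 (mod 497)
496 = 256 + 128 + 64 + 32 + 16 in binary powers of 2.
So 5^496 ≡ 289 · 480 · 128 · 25 · 289 ≡ 289 (mod 497).
Since 289 ≠ 1, base 5 is a Fermat witness: 497 is composite.

289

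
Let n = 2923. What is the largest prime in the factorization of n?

2923 = 37 · 79
79 is prime.
So 2923 = 37 · 79; the largest prime factor is 79.

79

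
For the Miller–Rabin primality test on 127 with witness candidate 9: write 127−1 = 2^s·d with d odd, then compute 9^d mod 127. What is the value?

127 − 1 = 126 = 2^1 · 63, so d = 63.
9^1 ≡ 9 (mod 127)
9^2 ≡ 9^2 = 81 ≡ 81 (mod 127)
9^4 ≡ 81^2 = 6561 ≡ 84 (mod 127)
9^8 ≡ 84^2 = 7056 ≡ 71 (mod 127)
9^16 ≡ 71^2 = 5041 ≡ 88 (mod 127)
9^32 ≡ 88^2 = 7744 ≡ 124 (mod 127)
63 = 32 + 16 + 8 + 4 + 2 + 1 in binary powers of 2.
So 9^63 ≡ 124 · 88 · 71 · 84 · 81 · 9 ≡ 1 (mod 127).
Since 9^d ≡ 1 (mod 127), base 9 does not prove 127 composite.

1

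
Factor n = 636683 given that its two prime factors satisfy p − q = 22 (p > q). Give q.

787

Since p = q + 22, we have 636683 = q(q + 22), so q² + 22q − 636683 = 0.
Discriminant: 22² + 4·636683 = 484 + 2546732 = 2547216; √2547216 = 1596.
q = (−22 + 1596)/2 = 787, and p = q + 22 = 809.
Check: 787 · 809 = 636683.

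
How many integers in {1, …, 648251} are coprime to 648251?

Factor: 648251 = 41 · 97 · 163.
φ(648251) = (41−1) · (97−1) · (163−1) = 40 · 96 · 162 = 622080.

622080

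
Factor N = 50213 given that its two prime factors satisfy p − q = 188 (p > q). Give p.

Since p = q + 188, we have 50213 = q(q + 188), so q² + 188q − 50213 = 0.
Discriminant: 188² + 4·50213 = 35344 + 200852 = 236196; √236196 = 486.
q = (−188 + 486)/2 = 149, and p = q + 188 = 337.
Check: 149 · 337 = 50213.

337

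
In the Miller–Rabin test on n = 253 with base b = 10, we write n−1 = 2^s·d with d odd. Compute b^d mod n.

253 − 1 = 252 = 2^2 · 63, so d = 63.
10^1 ≡ 10 (mod 253)
10^2 ≡ 10^2 = 100 ≡ 100 (mod 253)
10^4 ≡ 100^2 = 10000 ≡ 133 (mod 253)
10^8 ≡ 133^2 = 17689 ≡ 232 (mod 253)
10^16 ≡ 232^2 = 53824 ≡ 188 (mod 253)
10^32 ≡ 188^2 = 35344 ≡ 177 (mod 253)
63 = 32 + 16 + 8 + 4 + 2 + 1 in binary powers of 2.
So 10^63 ≡ 177 · 188 · 232 · 133 · 100 · 10 ≡ 21 (mod 253).
Squaring chain: 21 → 188; never reaches −1, so base 10 is a Miller–Rabin witness that 253 is composite.

21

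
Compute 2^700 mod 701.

1

2^1 ≡ 2 (mod 701)
2^2 ≡ 2^2 = 4 ≡ 4 (mod 701)
2^4 ≡ 4^2 = 16 ≡ 16 (mod 701)
2^8 ≡ 16^2 = 256 ≡ 256 (mod 701)
2^16 ≡ 256^2 = 65536 ≡ 343 (mod 701)
2^32 ≡ 343^2 = 117649 ≡ 582 (mod 701)
2^64 ≡ 582^2 = 338724 ≡ 141 (mod 701)
2^128 ≡ 141^2 = 19881 ≡ 253 (mod 701)
2^256 ≡ 253^2 = 64009 ≡ 218 (mod 701)
2^512 ≡ 218^2 = 47524 ≡ 557 (mod 701)
700 = 512 + 128 + 32 + 16 + 8 + 4 in binary powers of 2.
So 2^700 ≡ 557 · 253 · 582 · 343 · 256 · 16 ≡ 1 (mod 701).
Since the result is 1, base 2 gives no evidence that 701 is composite.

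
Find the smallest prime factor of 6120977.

6120977 is odd.
Digit sum 32, not divisible by 3.
Ends in 7: not divisible by 5.
7: 6120977 = 7·874425 + 2
11: 6120977 = 11·556452 + 5
13: 6120977 = 13·470844 + 5
17: 6120977 = 17·360057 + 8
19: 6120977 = 19·322156 + 13
23: 6120977 = 23·266129 + 10
29: 6120977 = 29·211068 + 5
31: 6120977 = 31·197450 + 27
37: 6120977 = 37·165431 + 30
41: 6120977 = 41·149292 + 5
43: 6120977 = 43·142348 + 13
47: 6120977 = 47·130233 + 26
53: 6120977 = 53·115490 + 7
59: 6120977 = 59·103745 + 22
61: 6120977 = 61·100343 + 54
67: 6120977 = 67·91357 + 58
71: 6120977 = 71·86210 + 67
73: 6120977 = 73·83849

73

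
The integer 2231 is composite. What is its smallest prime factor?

2231 is odd.
Digit sum 8, not divisible by 3.
Ends in 1: not divisible by 5.
7: 2231 = 7·318 + 5
11: 2231 = 11·202 + 9
13: 2231 = 13·171 + 8
17: 2231 = 17·131 + 4
19: 2231 = 19·117 + 8
23: 2231 = 23·97

23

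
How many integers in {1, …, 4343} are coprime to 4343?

Factor: 4343 = 43 · 101.
φ(4343) = (43−1) · (101−1) = 42 · 100 = 4200.

4200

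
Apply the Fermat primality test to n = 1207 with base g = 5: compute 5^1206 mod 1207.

5^1 ≡ 5 (mod 1207)
5^2 ≡ 5^2 = 25 ≡ 25 (mod 1207)
5^4 ≡ 25^2 = 625 ≡ 625 (mod 1207)
5^8 ≡ 625^2 = 390625 ≡ 764 (mod 1207)
5^16 ≡ 764^2 = 583696 ≡ 715 (mod 1207)
5^32 ≡ 715^2 = 511225 ≡ 664 (mod 1207)
5^64 ≡ 664^2 = 440896 ≡ 341 (mod 1207)
5^128 ≡ 341^2 = 116281 ≡ 409 (mod 1207)
5^256 ≡ 409^2 = 167281 ≡ 715 (mod 1207)
5^512 ≡ 715^2 = 511225 ≡ 664 (mod 1207)
5^1024 ≡ 664^2 = 440896 ≡ 341 (mod 1207)
1206 = 1024 + 128 + 32 + 16 + 4 + 2 in binary powers of 2.
So 5^1206 ≡ 341 · 409 · 664 · 715 · 625 · 25 ≡ 1141 (mod 1207).
Since 1141 ≠ 1, base 5 is a Fermat witness: 1207 is composite.

1141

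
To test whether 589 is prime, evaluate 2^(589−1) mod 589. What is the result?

2^1 ≡ 2 (mod 589)
2^2 ≡ 2^2 = 4 ≡ 4 (mod 589)
2^4 ≡ 4^2 = 16 ≡ 16 (mod 589)
2^8 ≡ 16^2 = 256 ≡ 256 (mod 589)
2^16 ≡ 256^2 = 65536 ≡ 157 (mod 589)
2^32 ≡ 157^2 = 24649 ≡ 500 (mod 589)
2^64 ≡ 500^2 = 250000 ≡ 264 (mod 589)
2^128 ≡ 264^2 = 69696 ≡ 194 (mod 589)
2^256 ≡ 194^2 = 37636 ≡ 529 (mod 589)
2^512 ≡ 529^2 = 279841 ≡ 66 (mod 589)
588 = 512 + 64 + 8 + 4 in binary powers of 2.
So 2^588 ≡ 66 · 264 · 256 · 16 ≡ 163 (mod 589).
Since 163 ≠ 1, base 2 is a Fermat witness: 589 is composite.

163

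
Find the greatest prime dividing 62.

31

62 = 2 · 31
31 is prime.
So 62 = 2 · 31; the largest prime factor is 31.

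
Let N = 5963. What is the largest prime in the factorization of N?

5963 = 67 · 89
89 is prime.
So 5963 = 67 · 89; the largest prime factor is 89.

89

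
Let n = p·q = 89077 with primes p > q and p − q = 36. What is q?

Since p = q + 36, we have 89077 = q(q + 36), so q² + 36q − 89077 = 0.
Discriminant: 36² + 4·89077 = 1296 + 356308 = 357604; √357604 = 598.
q = (−36 + 598)/2 = 281, and p = q + 36 = 317.
Check: 281 · 317 = 89077.

281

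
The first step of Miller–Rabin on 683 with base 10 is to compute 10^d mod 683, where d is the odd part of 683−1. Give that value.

683 − 1 = 682 = 2^1 · 341, so d = 341.
10^1 ≡ 10 (mod 683)
10^2 ≡ 10^2 = 100 ≡ 100 (mod 683)
10^4 ≡ 100^2 = 10000 ≡ 438 (mod 683)
10^8 ≡ 438^2 = 191844 ≡ 604 (mod 683)
10^16 ≡ 604^2 = 364816 ≡ 94 (mod 683)
10^32 ≡ 94^2 = 8836 ≡ 640 (mod 683)
10^64 ≡ 640^2 = 409600 ≡ 483 (mod 683)
10^128 ≡ 483^2 = 233289 ≡ 386 (mod 683)
10^256 ≡ 386^2 = 148996 ≡ 102 (mod 683)
341 = 256 + 64 + 16 + 4 + 1 in binary powers of 2.
So 10^341 ≡ 102 · 483 · 94 · 438 · 10 ≡ 1 (mod 683).
Since 10^d ≡ 1 (mod 683), base 10 does not prove 683 composite.

1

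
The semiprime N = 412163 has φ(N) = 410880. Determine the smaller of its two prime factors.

641

φ(n) = (p−1)(q−1) = n − (p+q) + 1, so p + q = 412163 − 410880 + 1 = 1284.
p and q are the roots of t² − 1284t + 412163 = 0.
Discriminant: 1284² − 4·412163 = 1648656 − 1648652 = 4; √4 = 2.
q = (1284 − 2)/2 = 641, p = (1284 + 2)/2 = 643.
Check: 641 · 643 = 412163.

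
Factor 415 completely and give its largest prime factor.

83

415 = 5 · 83
83 is prime.
So 415 = 5 · 83; the largest prime factor is 83.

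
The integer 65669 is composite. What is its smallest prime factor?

97

65669 is odd.
Digit sum 32, not divisible by 3.
Ends in 9: not divisible by 5.
7: 65669 = 7·9381 + 2
11: 65669 = 11·5969 + 10
13: 65669 = 13·5051 + 6
17: 65669 = 17·3862 + 15
19: 65669 = 19·3456 + 5
23: 65669 = 23·2855 + 4
29: 65669 = 29·2264 + 13
31: 65669 = 31·2118 + 11
37: 65669 = 37·1774 + 31
41: 65669 = 41·1601 + 28
43: 65669 = 43·1527 + 8
47: 65669 = 47·1397 + 10
53: 65669 = 53·1239 + 2
59: 65669 = 59·1113 + 2
61: 65669 = 61·1076 + 33
67: 65669 = 67·980 + 9
71: 65669 = 71·924 + 65
73: 65669 = 73·899 + 42
79: 65669 = 79·831 + 20
83: 65669 = 83·791 + 16
89: 65669 = 89·737 + 76
97: 65669 = 97·677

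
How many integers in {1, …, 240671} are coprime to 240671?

225792

Factor: 240671 = 29 · 43 · 193.
φ(240671) = (29−1) · (43−1) · (193−1) = 28 · 42 · 192 = 225792.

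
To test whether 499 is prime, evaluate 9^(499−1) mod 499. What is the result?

9^1 ≡ 9 (mod 499)
9^2 ≡ 9^2 = 81 ≡ 81 (mod 499)
9^4 ≡ 81^2 = 6561 ≡ 74 (mod 499)
9^8 ≡ 74^2 = 5476 ≡ 486 (mod 499)
9^16 ≡ 486^2 = 236196 ≡ 169 (mod 499)
9^32 ≡ 169^2 = 28561 ≡ 118 (mod 499)
9^64 ≡ 118^2 = 13924 ≡ 451 (mod 499)
9^128 ≡ 451^2 = 203401 ≡ 308 (mod 499)
9^256 ≡ 308^2 = 94864 ≡ 54 (mod 499)
498 = 256 + 128 + 64 + 32 + 16 + 2 in binary powers of 2.
So 9^498 ≡ 54 · 308 · 451 · 118 · 169 · 81 ≡ 1 (mod 499).
Since the result is 1, base 9 gives no evidence that 499 is composite.

1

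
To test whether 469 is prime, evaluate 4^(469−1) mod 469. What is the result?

344

4^1 ≡ 4 (mod 469)
4^2 ≡ 4^2 = 16 ≡ 16 (mod 469)
4^4 ≡ 16^2 = 256 ≡ 256 (mod 469)
4^8 ≡ 256^2 = 65536 ≡ 345 (mod 469)
4^16 ≡ 345^2 = 119025 ≡ 368 (mod 469)
4^32 ≡ 368^2 = 135424 ≡ 352 (mod 469)
4^64 ≡ 352^2 = 123904 ≡ 88 (mod 469)
4^128 ≡ 88^2 = 7744 ≡ 240 (mod 469)
4^256 ≡ 240^2 = 57600 ≡ 382 (mod 469)
468 = 256 + 128 + 64 + 16 + 4 in binary powers of 2.
So 4^468 ≡ 382 · 240 · 88 · 368 · 256 ≡ 344 (mod 469).
Since 344 ≠ 1, base 4 is a Fermat witness: 469 is composite.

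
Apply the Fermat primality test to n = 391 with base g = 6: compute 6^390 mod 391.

25

6^1 ≡ 6 (mod 391)
6^2 ≡ 6^2 = 36 ≡ 36 (mod 391)
6^4 ≡ 36^2 = 1296 ≡ 123 (mod 391)
6^8 ≡ 123^2 = 15129 ≡ 271 (mod 391)
6^16 ≡ 271^2 = 73441 ≡ 324 (mod 391)
6^32 ≡ 324^2 = 104976 ≡ 188 (mod 391)
6^64 ≡ 188^2 = 35344 ≡ 154 (mod 391)
6^128 ≡ 154^2 = 23716 ≡ 256 (mod 391)
6^256 ≡ 256^2 = 65536 ≡ 239 (mod 391)
390 = 256 + 128 + 4 + 2 in binary powers of 2.
So 6^390 ≡ 239 · 256 · 123 · 36 ≡ 25 (mod 391).
Since 25 ≠ 1, base 6 is a Fermat witness: 391 is composite.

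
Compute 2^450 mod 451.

122

2^1 ≡ 2 (mod 451)
2^2 ≡ 2^2 = 4 ≡ 4 (mod 451)
2^4 ≡ 4^2 = 16 ≡ 16 (mod 451)
2^8 ≡ 16^2 = 256 ≡ 256 (mod 451)
2^16 ≡ 256^2 = 65536 ≡ 141 (mod 451)
2^32 ≡ 141^2 = 19881 ≡ 37 (mod 451)
2^64 ≡ 37^2 = 1369 ≡ 16 (mod 451)
2^128 ≡ 16^2 = 256 ≡ 256 (mod 451)
2^256 ≡ 256^2 = 65536 ≡ 141 (mod 451)
450 = 256 + 128 + 64 + 2 in binary powers of 2.
So 2^450 ≡ 141 · 256 · 16 · 4 ≡ 122 (mod 451).
Since 122 ≠ 1, base 2 is a Fermat witness: 451 is composite.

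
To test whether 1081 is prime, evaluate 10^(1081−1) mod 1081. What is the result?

10^1 ≡ 10 (mod 1081)
10^2 ≡ 10^2 = 100 ≡ 100 (mod 1081)
10^4 ≡ 100^2 = 10000 ≡ 271 (mod 1081)
10^8 ≡ 271^2 = 73441 ≡ 1014 (mod 1081)
10^16 ≡ 1014^2 = 1028196 ≡ 165 (mod 1081)
10^32 ≡ 165^2 = 27225 ≡ 200 (mod 1081)
10^64 ≡ 200^2 = 40000 ≡ 3 (mod 1081)
10^128 ≡ 3^2 = 9 ≡ 9 (mod 1081)
10^256 ≡ 9^2 = 81 ≡ 81 (mod 1081)
10^512 ≡ 81^2 = 6561 ≡ 75 (mod 1081)
10^1024 ≡ 75^2 = 5625 ≡ 220 (mod 1081)
1080 = 1024 + 32 + 16 + 8 in binary powers of 2.
So 10^1080 ≡ 220 · 200 · 165 · 1014 ≡ 813 (mod 1081).
Since 813 ≠ 1, base 10 is a Fermat witness: 1081 is composite.

813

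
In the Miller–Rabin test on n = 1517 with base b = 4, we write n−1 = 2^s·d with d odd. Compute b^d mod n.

892

1517 − 1 = 1516 = 2^2 · 379, so d = 379.
4^1 ≡ 4 (mod 1517)
4^2 ≡ 4^2 = 16 ≡ 16 (mod 1517)
4^4 ≡ 16^2 = 256 ≡ 256 (mod 1517)
4^8 ≡ 256^2 = 65536 ≡ 305 (mod 1517)
4^16 ≡ 305^2 = 93025 ≡ 488 (mod 1517)
4^32 ≡ 488^2 = 238144 ≡ 1492 (mod 1517)
4^64 ≡ 1492^2 = 2226064 ≡ 625 (mod 1517)
4^128 ≡ 625^2 = 390625 ≡ 756 (mod 1517)
4^256 ≡ 756^2 = 571536 ≡ 1144 (mod 1517)
379 = 256 + 64 + 32 + 16 + 8 + 2 + 1 in binary powers of 2.
So 4^379 ≡ 1144 · 625 · 1492 · 488 · 305 · 16 · 4 ≡ 892 (mod 1517).
Squaring chain: 892 → 756; never reaches −1, so base 4 is a Miller–Rabin witness that 1517 is composite.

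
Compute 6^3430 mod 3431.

6^1 ≡ 6 (mod 3431)
6^2 ≡ 6^2 = 36 ≡ 36 (mod 3431)
6^4 ≡ 36^2 = 1296 ≡ 1296 (mod 3431)
6^8 ≡ 1296^2 = 1679616 ≡ 1857 (mod 3431)
6^16 ≡ 1857^2 = 3448449 ≡ 294 (mod 3431)
6^32 ≡ 294^2 = 86436 ≡ 661 (mod 3431)
6^64 ≡ 661^2 = 436921 ≡ 1184 (mod 3431)
6^128 ≡ 1184^2 = 1401856 ≡ 2008 (mod 3431)
6^256 ≡ 2008^2 = 4032064 ≡ 639 (mod 3431)
6^512 ≡ 639^2 = 408321 ≡ 32 (mod 3431)
6^1024 ≡ 32^2 = 1024 ≡ 1024 (mod 3431)
6^2048 ≡ 1024^2 = 1048576 ≡ 2121 (mod 3431)
3430 = 2048 + 1024 + 256 + 64 + 32 + 4 + 2 in binary powers of 2.
So 6^3430 ≡ 2121 · 1024 · 639 · 1184 · 661 · 1296 · 36 ≡ 1955 (mod 3431).
Since 1955 ≠ 1, base 6 is a Fermat witness: 3431 is composite.

1955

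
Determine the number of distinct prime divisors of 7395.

7395 = 3 · 2465
2465 = 5 · 493
493 = 17 · 29
7395 = 3 · 5 · 17 · 29, which has 4 distinct prime factors.

4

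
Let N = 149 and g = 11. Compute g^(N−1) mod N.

11^1 ≡ 11 (mod 149)
11^2 ≡ 11^2 = 121 ≡ 121 (mod 149)
11^4 ≡ 121^2 = 14641 ≡ 39 (mod 149)
11^8 ≡ 39^2 = 1521 ≡ 31 (mod 149)
11^16 ≡ 31^2 = 961 ≡ 67 (mod 149)
11^32 ≡ 67^2 = 4489 ≡ 19 (mod 149)
11^64 ≡ 19^2 = 361 ≡ 63 (mod 149)
11^128 ≡ 63^2 = 3969 ≡ 95 (mod 149)
148 = 128 + 16 + 4 in binary powers of 2.
So 11^148 ≡ 95 · 67 · 39 ≡ 1 (mod 149).
Since the result is 1, base 11 gives no evidence that 149 is composite.

1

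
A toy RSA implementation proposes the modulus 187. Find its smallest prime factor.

11

187 is odd.
Digit sum 16, not divisible by 3.
Ends in 7: not divisible by 5.
7: 187 = 7·26 + 5
11: 187 = 11·17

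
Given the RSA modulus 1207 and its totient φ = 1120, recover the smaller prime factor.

φ(n) = (p−1)(q−1) = n − (p+q) + 1, so p + q = 1207 − 1120 + 1 = 88.
p and q are the roots of t² − 88t + 1207 = 0.
Discriminant: 88² − 4·1207 = 7744 − 4828 = 2916; √2916 = 54.
q = (88 − 54)/2 = 17, p = (88 + 54)/2 = 71.
Check: 17 · 71 = 1207.

17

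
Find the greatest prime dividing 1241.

73

1241 = 17 · 73
73 is prime.
So 1241 = 17 · 73; the largest prime factor is 73.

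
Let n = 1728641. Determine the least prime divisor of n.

59

1728641 is odd.
Digit sum 29, not divisible by 3.
Ends in 1: not divisible by 5.
7: 1728641 = 7·246948 + 5
11: 1728641 = 11·157149 + 2
13: 1728641 = 13·132972 + 5
17: 1728641 = 17·101684 + 13
19: 1728641 = 19·90981 + 2
23: 1728641 = 23·75158 + 7
29: 1728641 = 29·59608 + 9
31: 1728641 = 31·55762 + 19
37: 1728641 = 37·46720 + 1
41: 1728641 = 41·42161 + 40
43: 1728641 = 43·40200 + 41
47: 1728641 = 47·36779 + 28
53: 1728641 = 53·32615 + 46
59: 1728641 = 59·29299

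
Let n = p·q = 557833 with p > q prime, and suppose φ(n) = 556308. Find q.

φ(n) = (p−1)(q−1) = n − (p+q) + 1, so p + q = 557833 − 556308 + 1 = 1526.
p and q are the roots of t² − 1526t + 557833 = 0.
Discriminant: 1526² − 4·557833 = 2328676 − 2231332 = 97344; √97344 = 312.
q = (1526 − 312)/2 = 607, p = (1526 + 312)/2 = 919.
Check: 607 · 919 = 557833.

607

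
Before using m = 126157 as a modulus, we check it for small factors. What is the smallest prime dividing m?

126157 is odd.
Digit sum 22, not divisible by 3.
Ends in 7: not divisible by 5.
7: 126157 = 7·18022 + 3
11: 126157 = 11·11468 + 9
13: 126157 = 13·9704 + 5
17: 126157 = 17·7421

17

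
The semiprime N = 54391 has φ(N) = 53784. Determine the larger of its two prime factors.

499

φ(n) = (p−1)(q−1) = n − (p+q) + 1, so p + q = 54391 − 53784 + 1 = 608.
p and q are the roots of t² − 608t + 54391 = 0.
Discriminant: 608² − 4·54391 = 369664 − 217564 = 152100; √152100 = 390.
q = (608 − 390)/2 = 109, p = (608 + 390)/2 = 499.
Check: 109 · 499 = 54391.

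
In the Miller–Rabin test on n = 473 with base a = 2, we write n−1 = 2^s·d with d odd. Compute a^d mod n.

473 − 1 = 472 = 2^3 · 59, so d = 59.
2^1 ≡ 2 (mod 473)
2^2 ≡ 2^2 = 4 ≡ 4 (mod 473)
2^4 ≡ 4^2 = 16 ≡ 16 (mod 473)
2^8 ≡ 16^2 = 256 ≡ 256 (mod 473)
2^16 ≡ 256^2 = 65536 ≡ 262 (mod 473)
2^32 ≡ 262^2 = 68644 ≡ 59 (mod 473)
59 = 32 + 16 + 8 + 2 + 1 in binary powers of 2.
So 2^59 ≡ 59 · 262 · 256 · 4 · 2 ≡ 94 (mod 473).
Squaring chain: 94 → 322 → 97; never reaches −1, so base 2 is a Miller–Rabin witness that 473 is composite.

94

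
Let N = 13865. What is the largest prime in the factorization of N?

13865 = 5 · 2773
2773 = 47 · 59
59 is prime.
So 13865 = 5 · 47 · 59; the largest prime factor is 59.

59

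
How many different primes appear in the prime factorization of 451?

451 = 11 · 41
451 = 11 · 41, which has 2 distinct prime factors.

2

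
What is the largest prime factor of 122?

61

122 = 2 · 61
61 is prime.
So 122 = 2 · 61; the largest prime factor is 61.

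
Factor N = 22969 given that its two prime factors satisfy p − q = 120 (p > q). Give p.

Since p = q + 120, we have 22969 = q(q + 120), so q² + 120q − 22969 = 0.
Discriminant: 120² + 4·22969 = 14400 + 91876 = 106276; √106276 = 326.
q = (−120 + 326)/2 = 103, and p = q + 120 = 223.
Check: 103 · 223 = 22969.

223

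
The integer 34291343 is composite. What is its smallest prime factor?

34291343 is odd.
Digit sum 29, not divisible by 3.
Ends in 3: not divisible by 5.
7: 34291343 = 7·4898763 + 2
11: 34291343 = 11·3117394 + 9
13: 34291343 = 13·2637795 + 8
17: 34291343 = 17·2017137 + 14
19: 34291343 = 19·1804807 + 10
23: 34291343 = 23·1490927 + 22
29: 34291343 = 29·1182460 + 3
31: 34291343 = 31·1106172 + 11
37: 34291343 = 37·926793 + 2
41: 34291343 = 41·836374 + 9
43: 34291343 = 43·797473 + 4
47: 34291343 = 47·729603 + 2
53: 34291343 = 53·647006 + 25
59: 34291343 = 59·581209 + 12
61: 34291343 = 61·562153 + 10
67: 34291343 = 67·511811 + 6
71: 34291343 = 71·482976 + 47
73: 34291343 = 73·469744 + 31
79: 34291343 = 79·434067 + 50
83: 34291343 = 83·413148 + 59
89: 34291343 = 89·385295 + 88
97: 34291343 = 97·353519

97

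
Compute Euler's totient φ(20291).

Factor: 20291 = 103 · 197.
φ(20291) = (103−1) · (197−1) = 102 · 196 = 19992.

19992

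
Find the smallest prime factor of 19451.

19451 is odd.
Digit sum 20, not divisible by 3.
Ends in 1: not divisible by 5.
7: 19451 = 7·2778 + 5
11: 19451 = 11·1768 + 3
13: 19451 = 13·1496 + 3
17: 19451 = 17·1144 + 3
19: 19451 = 19·1023 + 14
23: 19451 = 23·845 + 16
29: 19451 = 29·670 + 21
31: 19451 = 31·627 + 14
37: 19451 = 37·525 + 26
41: 19451 = 41·474 + 17
43: 19451 = 43·452 + 15
47: 19451 = 47·413 + 40
53: 19451 = 53·367

53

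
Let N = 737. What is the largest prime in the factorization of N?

67

737 = 11 · 67
67 is prime.
So 737 = 11 · 67; the largest prime factor is 67.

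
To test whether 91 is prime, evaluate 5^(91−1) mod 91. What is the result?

64

5^1 ≡ 5 (mod 91)
5^2 ≡ 5^2 = 25 ≡ 25 (mod 91)
5^4 ≡ 25^2 = 625 ≡ 79 (mod 91)
5^8 ≡ 79^2 = 6241 ≡ 53 (mod 91)
5^16 ≡ 53^2 = 2809 ≡ 79 (mod 91)
5^32 ≡ 79^2 = 6241 ≡ 53 (mod 91)
5^64 ≡ 53^2 = 2809 ≡ 79 (mod 91)
90 = 64 + 16 + 8 + 2 in binary powers of 2.
So 5^90 ≡ 79 · 79 · 53 · 25 ≡ 64 (mod 91).
Since 64 ≠ 1, base 5 is a Fermat witness: 91 is composite.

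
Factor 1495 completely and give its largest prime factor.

23

1495 = 5 · 299
299 = 13 · 23
23 is prime.
So 1495 = 5 · 13 · 23; the largest prime factor is 23.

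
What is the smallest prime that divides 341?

11

341 is odd.
Digit sum 8, not divisible by 3.
Ends in 1: not divisible by 5.
7: 341 = 7·48 + 5
11: 341 = 11·31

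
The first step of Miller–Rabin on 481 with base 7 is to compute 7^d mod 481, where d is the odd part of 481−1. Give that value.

174

481 − 1 = 480 = 2^5 · 15, so d = 15.
7^1 ≡ 7 (mod 481)
7^2 ≡ 7^2 = 49 ≡ 49 (mod 481)
7^4 ≡ 49^2 = 2401 ≡ 477 (mod 481)
7^8 ≡ 477^2 = 227529 ≡ 16 (mod 481)
15 = 8 + 4 + 2 + 1 in binary powers of 2.
So 7^15 ≡ 16 · 477 · 49 · 7 ≡ 174 (mod 481).
Squaring chain: 174 → 454 → 248 → 417 → 248; never reaches −1, so base 7 is a Miller–Rabin witness that 481 is composite.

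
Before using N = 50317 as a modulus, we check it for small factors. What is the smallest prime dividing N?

67

50317 is odd.
Digit sum 16, not divisible by 3.
Ends in 7: not divisible by 5.
7: 50317 = 7·7188 + 1
11: 50317 = 11·4574 + 3
13: 50317 = 13·3870 + 7
17: 50317 = 17·2959 + 14
19: 50317 = 19·2648 + 5
23: 50317 = 23·2187 + 16
29: 50317 = 29·1735 + 2
31: 50317 = 31·1623 + 4
37: 50317 = 37·1359 + 34
41: 50317 = 41·1227 + 10
43: 50317 = 43·1170 + 7
47: 50317 = 47·1070 + 27
53: 50317 = 53·949 + 20
59: 50317 = 59·852 + 49
61: 50317 = 61·824 + 53
67: 50317 = 67·751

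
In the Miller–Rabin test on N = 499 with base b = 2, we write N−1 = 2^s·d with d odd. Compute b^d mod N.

498

499 − 1 = 498 = 2^1 · 249, so d = 249.
2^1 ≡ 2 (mod 499)
2^2 ≡ 2^2 = 4 ≡ 4 (mod 499)
2^4 ≡ 4^2 = 16 ≡ 16 (mod 499)
2^8 ≡ 16^2 = 256 ≡ 256 (mod 499)
2^16 ≡ 256^2 = 65536 ≡ 167 (mod 499)
2^32 ≡ 167^2 = 27889 ≡ 444 (mod 499)
2^64 ≡ 444^2 = 197136 ≡ 31 (mod 499)
2^128 ≡ 31^2 = 961 ≡ 462 (mod 499)
249 = 128 + 64 + 32 + 16 + 8 + 1 in binary powers of 2.
So 2^249 ≡ 462 · 31 · 444 · 167 · 256 · 2 ≡ 498 (mod 499).
Since 2^d ≡ 498 (mod 499), base 2 does not prove 499 composite.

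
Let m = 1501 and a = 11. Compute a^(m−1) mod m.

11^1 ≡ 11 (mod 1501)
11^2 ≡ 11^2 = 121 ≡ 121 (mod 1501)
11^4 ≡ 121^2 = 14641 ≡ 1132 (mod 1501)
11^8 ≡ 1132^2 = 1281424 ≡ 1071 (mod 1501)
11^16 ≡ 1071^2 = 1147041 ≡ 277 (mod 1501)
11^32 ≡ 277^2 = 76729 ≡ 178 (mod 1501)
11^64 ≡ 178^2 = 31684 ≡ 163 (mod 1501)
11^128 ≡ 163^2 = 26569 ≡ 1052 (mod 1501)
11^256 ≡ 1052^2 = 1106704 ≡ 467 (mod 1501)
11^512 ≡ 467^2 = 218089 ≡ 444 (mod 1501)
11^1024 ≡ 444^2 = 197136 ≡ 505 (mod 1501)
1500 = 1024 + 256 + 128 + 64 + 16 + 8 + 4 in binary powers of 2.
So 11^1500 ≡ 505 · 467 · 1052 · 163 · 277 · 1071 · 1132 ≡ 495 (mod 1501).
Since 495 ≠ 1, base 11 is a Fermat witness: 1501 is composite.

495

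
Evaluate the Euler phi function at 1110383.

Factor: 1110383 = 61 · 109 · 167.
φ(1110383) = (61−1) · (109−1) · (167−1) = 60 · 108 · 166 = 1075680.

1075680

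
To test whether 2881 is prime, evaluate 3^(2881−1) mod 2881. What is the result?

3^1 ≡ 3 (mod 2881)
3^2 ≡ 3^2 = 9 ≡ 9 (mod 2881)
3^4 ≡ 9^2 = 81 ≡ 81 (mod 2881)
3^8 ≡ 81^2 = 6561 ≡ 799 (mod 2881)
3^16 ≡ 799^2 = 638401 ≡ 1700 (mod 2881)
3^32 ≡ 1700^2 = 2890000 ≡ 357 (mod 2881)
3^64 ≡ 357^2 = 127449 ≡ 685 (mod 2881)
3^128 ≡ 685^2 = 469225 ≡ 2503 (mod 2881)
3^256 ≡ 2503^2 = 6265009 ≡ 1715 (mod 2881)
3^512 ≡ 1715^2 = 2941225 ≡ 2605 (mod 2881)
3^1024 ≡ 2605^2 = 6786025 ≡ 1270 (mod 2881)
3^2048 ≡ 1270^2 = 1612900 ≡ 2421 (mod 2881)
2880 = 2048 + 512 + 256 + 64 in binary powers of 2.
So 3^2880 ≡ 2421 · 2605 · 1715 · 685 ≡ 618 (mod 2881).
Since 618 ≠ 1, base 3 is a Fermat witness: 2881 is composite.

618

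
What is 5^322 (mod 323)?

263

5^1 ≡ 5 (mod 323)
5^2 ≡ 5^2 = 25 ≡ 25 (mod 323)
5^4 ≡ 25^2 = 625 ≡ 302 (mod 323)
5^8 ≡ 302^2 = 91204 ≡ 118 (mod 323)
5^16 ≡ 118^2 = 13924 ≡ 35 (mod 323)
5^32 ≡ 35^2 = 1225 ≡ 256 (mod 323)
5^64 ≡ 256^2 = 65536 ≡ 290 (mod 323)
5^128 ≡ 290^2 = 84100 ≡ 120 (mod 323)
5^256 ≡ 120^2 = 14400 ≡ 188 (mod 323)
322 = 256 + 64 + 2 in binary powers of 2.
So 5^322 ≡ 188 · 290 · 25 ≡ 263 (mod 323).
Since 263 ≠ 1, base 5 is a Fermat witness: 323 is composite.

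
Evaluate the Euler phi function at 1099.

936

Factor: 1099 = 7 · 157.
φ(1099) = (7−1) · (157−1) = 6 · 156 = 936.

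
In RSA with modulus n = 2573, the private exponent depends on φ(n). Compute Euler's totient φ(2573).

Factor: 2573 = 31 · 83.
φ(2573) = (31−1) · (83−1) = 30 · 82 = 2460.

2460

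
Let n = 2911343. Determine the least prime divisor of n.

2911343 is odd.
Digit sum 23, not divisible by 3.
Ends in 3: not divisible by 5.
7: 2911343 = 7·415906 + 1
11: 2911343 = 11·264667 + 6
13: 2911343 = 13·223949 + 6
17: 2911343 = 17·171255 + 8
19: 2911343 = 19·153228 + 11
23: 2911343 = 23·126580 + 3
29: 2911343 = 29·100391 + 4
31: 2911343 = 31·93914 + 9
37: 2911343 = 37·78684 + 35
41: 2911343 = 41·71008 + 15
43: 2911343 = 43·67705 + 28
47: 2911343 = 47·61943 + 22
53: 2911343 = 53·54931

53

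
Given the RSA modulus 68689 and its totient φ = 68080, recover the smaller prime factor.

149

φ(n) = (p−1)(q−1) = n − (p+q) + 1, so p + q = 68689 − 68080 + 1 = 610.
p and q are the roots of t² − 610t + 68689 = 0.
Discriminant: 610² − 4·68689 = 372100 − 274756 = 97344; √97344 = 312.
q = (610 − 312)/2 = 149, p = (610 + 312)/2 = 461.
Check: 149 · 461 = 68689.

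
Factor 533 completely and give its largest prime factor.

41

533 = 13 · 41
41 is prime.
So 533 = 13 · 41; the largest prime factor is 41.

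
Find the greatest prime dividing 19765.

19765 = 5 · 3953
3953 = 59 · 67
67 is prime.
So 19765 = 5 · 59 · 67; the largest prime factor is 67.

67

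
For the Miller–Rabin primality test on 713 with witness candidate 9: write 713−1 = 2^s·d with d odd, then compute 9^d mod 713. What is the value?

193

713 − 1 = 712 = 2^3 · 89, so d = 89.
9^1 ≡ 9 (mod 713)
9^2 ≡ 9^2 = 81 ≡ 81 (mod 713)
9^4 ≡ 81^2 = 6561 ≡ 144 (mod 713)
9^8 ≡ 144^2 = 20736 ≡ 59 (mod 713)
9^16 ≡ 59^2 = 3481 ≡ 629 (mod 713)
9^32 ≡ 629^2 = 395641 ≡ 639 (mod 713)
9^64 ≡ 639^2 = 408321 ≡ 485 (mod 713)
89 = 64 + 16 + 8 + 1 in binary powers of 2.
So 9^89 ≡ 485 · 629 · 59 · 9 ≡ 193 (mod 713).
Squaring chain: 193 → 173 → 696; never reaches −1, so base 9 is a Miller–Rabin witness that 713 is composite.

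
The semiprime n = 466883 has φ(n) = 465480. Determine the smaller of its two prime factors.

541

φ(n) = (p−1)(q−1) = n − (p+q) + 1, so p + q = 466883 − 465480 + 1 = 1404.
p and q are the roots of t² − 1404t + 466883 = 0.
Discriminant: 1404² − 4·466883 = 1971216 − 1867532 = 103684; √103684 = 322.
q = (1404 − 322)/2 = 541, p = (1404 + 322)/2 = 863.
Check: 541 · 863 = 466883.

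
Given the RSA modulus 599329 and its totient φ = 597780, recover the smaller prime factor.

739

φ(n) = (p−1)(q−1) = n − (p+q) + 1, so p + q = 599329 − 597780 + 1 = 1550.
p and q are the roots of t² − 1550t + 599329 = 0.
Discriminant: 1550² − 4·599329 = 2402500 − 2397316 = 5184; √5184 = 72.
q = (1550 − 72)/2 = 739, p = (1550 + 72)/2 = 811.
Check: 739 · 811 = 599329.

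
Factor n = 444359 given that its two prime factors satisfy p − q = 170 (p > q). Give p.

757

Since p = q + 170, we have 444359 = q(q + 170), so q² + 170q − 444359 = 0.
Discriminant: 170² + 4·444359 = 28900 + 1777436 = 1806336; √1806336 = 1344.
q = (−170 + 1344)/2 = 587, and p = q + 170 = 757.
Check: 587 · 757 = 444359.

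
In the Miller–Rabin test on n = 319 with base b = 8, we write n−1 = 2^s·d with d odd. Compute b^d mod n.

319 − 1 = 318 = 2^1 · 159, so d = 159.
8^1 ≡ 8 (mod 319)
8^2 ≡ 8^2 = 64 ≡ 64 (mod 319)
8^4 ≡ 64^2 = 4096 ≡ 268 (mod 319)
8^8 ≡ 268^2 = 71824 ≡ 49 (mod 319)
8^16 ≡ 49^2 = 2401 ≡ 168 (mod 319)
8^32 ≡ 168^2 = 28224 ≡ 152 (mod 319)
8^64 ≡ 152^2 = 23104 ≡ 136 (mod 319)
8^128 ≡ 136^2 = 18496 ≡ 313 (mod 319)
159 = 128 + 16 + 8 + 4 + 2 + 1 in binary powers of 2.
So 8^159 ≡ 313 · 168 · 49 · 268 · 64 · 8 ≡ 205 (mod 319).
Squaring chain: 205; never reaches −1, so base 8 is a Miller–Rabin witness that 319 is composite.

205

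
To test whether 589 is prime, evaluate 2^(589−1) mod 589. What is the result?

2^1 ≡ 2 (mod 589)
2^2 ≡ 2^2 = 4 ≡ 4 (mod 589)
2^4 ≡ 4^2 = 16 ≡ 16 (mod 589)
2^8 ≡ 16^2 = 256 ≡ 256 (mod 589)
2^16 ≡ 256^2 = 65536 ≡ 157 (mod 589)
2^32 ≡ 157^2 = 24649 ≡ 500 (mod 589)
2^64 ≡ 500^2 = 250000 ≡ 264 (mod 589)
2^128 ≡ 264^2 = 69696 ≡ 194 (mod 589)
2^256 ≡ 194^2 = 37636 ≡ 529 (mod 589)
2^512 ≡ 529^2 = 279841 ≡ 66 (mod 589)
588 = 512 + 64 + 8 + 4 in binary powers of 2.
So 2^588 ≡ 66 · 264 · 256 · 16 ≡ 163 (mod 589).
Since 163 ≠ 1, base 2 is a Fermat witness: 589 is composite.

163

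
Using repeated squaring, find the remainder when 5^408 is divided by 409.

1

5^1 ≡ 5 (mod 409)
5^2 ≡ 5^2 = 25 ≡ 25 (mod 409)
5^4 ≡ 25^2 = 625 ≡ 216 (mod 409)
5^8 ≡ 216^2 = 46656 ≡ 30 (mod 409)
5^16 ≡ 30^2 = 900 ≡ 82 (mod 409)
5^32 ≡ 82^2 = 6724 ≡ 180 (mod 409)
5^64 ≡ 180^2 = 32400 ≡ 89 (mod 409)
5^128 ≡ 89^2 = 7921 ≡ 150 (mod 409)
5^256 ≡ 150^2 = 22500 ≡ 5 (mod 409)
408 = 256 + 128 + 16 + 8 in binary powers of 2.
So 5^408 ≡ 5 · 150 · 82 · 30 ≡ 1 (mod 409).
Since the result is 1, base 5 gives no evidence that 409 is composite.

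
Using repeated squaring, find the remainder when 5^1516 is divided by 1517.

5^1 ≡ 5 (mod 1517)
5^2 ≡ 5^2 = 25 ≡ 25 (mod 1517)
5^4 ≡ 25^2 = 625 ≡ 625 (mod 1517)
5^8 ≡ 625^2 = 390625 ≡ 756 (mod 1517)
5^16 ≡ 756^2 = 571536 ≡ 1144 (mod 1517)
5^32 ≡ 1144^2 = 1308736 ≡ 1082 (mod 1517)
5^64 ≡ 1082^2 = 1170724 ≡ 1117 (mod 1517)
5^128 ≡ 1117^2 = 1247689 ≡ 715 (mod 1517)
5^256 ≡ 715^2 = 511225 ≡ 1513 (mod 1517)
5^512 ≡ 1513^2 = 2289169 ≡ 16 (mod 1517)
5^1024 ≡ 16^2 = 256 ≡ 256 (mod 1517)
1516 = 1024 + 256 + 128 + 64 + 32 + 8 + 4 in binary powers of 2.
So 5^1516 ≡ 256 · 1513 · 715 · 1117 · 1082 · 756 · 625 ≡ 1513 (mod 1517).
Since 1513 ≠ 1, base 5 is a Fermat witness: 1517 is composite.

1513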